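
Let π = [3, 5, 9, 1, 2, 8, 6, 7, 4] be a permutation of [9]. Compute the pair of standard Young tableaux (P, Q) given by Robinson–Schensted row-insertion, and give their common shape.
P = [1, 2, 4, 7] / [3, 5, 6] / [8] / [9];  Q = [1, 2, 3, 8] / [4, 5, 6] / [7] / [9];  common shape = (4, 3, 1, 1)

Row-insert the values π_1, π_2, … into P one at a time, bumping the leftmost entry strictly greater than the inserted value down to the next row. The recording tableau Q records, in position (i, j), the step at which that cell was added to P.
  Insert 3 (step 1): P = [3];  Q = [1]
  Insert 5 (step 2): P = [3, 5];  Q = [1, 2]
  Insert 9 (step 3): P = [3, 5, 9];  Q = [1, 2, 3]
  Insert 1 (step 4): P = [1, 5, 9] / [3];  Q = [1, 2, 3] / [4]
  Insert 2 (step 5): P = [1, 2, 9] / [3, 5];  Q = [1, 2, 3] / [4, 5]
  Insert 8 (step 6): P = [1, 2, 8] / [3, 5, 9];  Q = [1, 2, 3] / [4, 5, 6]
  Insert 6 (step 7): P = [1, 2, 6] / [3, 5, 8] / [9];  Q = [1, 2, 3] / [4, 5, 6] / [7]
  Insert 7 (step 8): P = [1, 2, 6, 7] / [3, 5, 8] / [9];  Q = [1, 2, 3, 8] / [4, 5, 6] / [7]
  Insert 4 (step 9): P = [1, 2, 4, 7] / [3, 5, 6] / [8] / [9];  Q = [1, 2, 3, 8] / [4, 5, 6] / [7] / [9]
Final shape: (4, 3, 1, 1).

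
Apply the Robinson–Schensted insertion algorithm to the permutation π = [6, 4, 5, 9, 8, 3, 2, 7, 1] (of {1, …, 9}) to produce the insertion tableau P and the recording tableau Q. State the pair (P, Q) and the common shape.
P = [1, 5, 7] / [2, 8] / [3, 9] / [4] / [6];  Q = [1, 3, 4] / [2, 5] / [6, 8] / [7] / [9];  common shape = (3, 2, 2, 1, 1)

Row-insert the values π_1, π_2, … into P one at a time, bumping the leftmost entry strictly greater than the inserted value down to the next row. The recording tableau Q records, in position (i, j), the step at which that cell was added to P.
  Insert 6 (step 1): P = [6];  Q = [1]
  Insert 4 (step 2): P = [4] / [6];  Q = [1] / [2]
  Insert 5 (step 3): P = [4, 5] / [6];  Q = [1, 3] / [2]
  Insert 9 (step 4): P = [4, 5, 9] / [6];  Q = [1, 3, 4] / [2]
  Insert 8 (step 5): P = [4, 5, 8] / [6, 9];  Q = [1, 3, 4] / [2, 5]
  Insert 3 (step 6): P = [3, 5, 8] / [4, 9] / [6];  Q = [1, 3, 4] / [2, 5] / [6]
  Insert 2 (step 7): P = [2, 5, 8] / [3, 9] / [4] / [6];  Q = [1, 3, 4] / [2, 5] / [6] / [7]
  Insert 7 (step 8): P = [2, 5, 7] / [3, 8] / [4, 9] / [6];  Q = [1, 3, 4] / [2, 5] / [6, 8] / [7]
  Insert 1 (step 9): P = [1, 5, 7] / [2, 8] / [3, 9] / [4] / [6];  Q = [1, 3, 4] / [2, 5] / [6, 8] / [7] / [9]
Final shape: (3, 2, 2, 1, 1).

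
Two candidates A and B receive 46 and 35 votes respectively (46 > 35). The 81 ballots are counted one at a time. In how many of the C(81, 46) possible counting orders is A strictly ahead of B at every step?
Strict-lead orderings = 13845800398304123289040

Total orderings of the 81 votes with 46 for A: C(81, 46) = 101955439296603089673840. By the Bertrand ballot formula (Cycle Lemma / reflection principle), the number of orderings in which A is strictly ahead of B throughout is (p − q)/(p + q) · C(p + q, p) = (46 − 35)/(46 + 35) · 101955439296603089673840 = 13845800398304123289040.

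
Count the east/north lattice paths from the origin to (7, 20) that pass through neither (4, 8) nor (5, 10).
Number of paths = 562617

Inclusion–exclusion. Total paths: C(27, 7) = 888030. Through P₁: C(12, 4)·C(15, 3) = 225225. Through P₂: C(15, 5)·C(12, 2) = 198198. Since P₁ is strictly southwest of P₂, a monotone path through both must visit P₁ then P₂; paths through both = C(12, 4)·C(3, 1)·C(12, 2) = 98010. Avoid both = 888030 − 225225 − 198198 + 98010 = 562617.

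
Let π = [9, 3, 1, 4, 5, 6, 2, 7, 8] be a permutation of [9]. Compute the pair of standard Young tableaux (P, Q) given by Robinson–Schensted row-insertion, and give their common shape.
P = [1, 2, 5, 6, 7, 8] / [3, 4] / [9];  Q = [1, 4, 5, 6, 8, 9] / [2, 7] / [3];  common shape = (6, 2, 1)

Row-insert the values π_1, π_2, … into P one at a time, bumping the leftmost entry strictly greater than the inserted value down to the next row. The recording tableau Q records, in position (i, j), the step at which that cell was added to P.
  Insert 9 (step 1): P = [9];  Q = [1]
  Insert 3 (step 2): P = [3] / [9];  Q = [1] / [2]
  Insert 1 (step 3): P = [1] / [3] / [9];  Q = [1] / [2] / [3]
  Insert 4 (step 4): P = [1, 4] / [3] / [9];  Q = [1, 4] / [2] / [3]
  Insert 5 (step 5): P = [1, 4, 5] / [3] / [9];  Q = [1, 4, 5] / [2] / [3]
  Insert 6 (step 6): P = [1, 4, 5, 6] / [3] / [9];  Q = [1, 4, 5, 6] / [2] / [3]
  Insert 2 (step 7): P = [1, 2, 5, 6] / [3, 4] / [9];  Q = [1, 4, 5, 6] / [2, 7] / [3]
  Insert 7 (step 8): P = [1, 2, 5, 6, 7] / [3, 4] / [9];  Q = [1, 4, 5, 6, 8] / [2, 7] / [3]
  Insert 8 (step 9): P = [1, 2, 5, 6, 7, 8] / [3, 4] / [9];  Q = [1, 4, 5, 6, 8, 9] / [2, 7] / [3]
Final shape: (6, 2, 1).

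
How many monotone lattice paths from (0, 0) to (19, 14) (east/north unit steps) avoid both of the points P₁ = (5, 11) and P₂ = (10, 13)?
Number of paths = 805315580

Inclusion–exclusion. Total paths: C(33, 19) = 818809200. Through P₁: C(16, 5)·C(17, 14) = 2970240. Through P₂: C(23, 10)·C(10, 9) = 11440660. Since P₁ is strictly southwest of P₂, a monotone path through both must visit P₁ then P₂; paths through both = C(16, 5)·C(7, 5)·C(10, 9) = 917280. Avoid both = 818809200 − 2970240 − 11440660 + 917280 = 805315580.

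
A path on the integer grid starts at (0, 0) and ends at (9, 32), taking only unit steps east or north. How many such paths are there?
Number of paths = 350343565

A monotone lattice path from (0, 0) to (9, 32) consists of 9 east steps and 32 north steps in some order, so it is determined by which 9 of the 41 steps are east. The count is C(41, 9) = 350343565.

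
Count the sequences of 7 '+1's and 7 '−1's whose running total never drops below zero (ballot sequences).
C_7 = 429

These ballot sequences are counted by the Catalan number C_n = (1/(n + 1)) · C(2n, n). For n = 7: C_7 = (1/8) · C(14, 7) = 3432/8 = 429.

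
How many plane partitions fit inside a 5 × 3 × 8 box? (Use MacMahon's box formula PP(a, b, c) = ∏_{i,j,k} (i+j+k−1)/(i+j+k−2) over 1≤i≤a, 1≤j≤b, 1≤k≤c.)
PP(5, 3, 8) = 61408347

Evaluate the triple product over i = 1..5, j = 1..3, k = 1..8. The factors are (2/1) · (3/2) · (4/3) · (5/4) · (6/5) · (7/6) · (8/7) · (9/8) · … (120 factors total). The numerators and denominators telescope so the product is an integer; carrying out the multiplication exactly gives PP(5, 3, 8) = 61408347.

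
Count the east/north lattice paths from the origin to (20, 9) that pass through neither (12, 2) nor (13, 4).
Number of paths = 7760676

Inclusion–exclusion. Total paths: C(29, 20) = 10015005. Through P₁: C(14, 12)·C(15, 8) = 585585. Through P₂: C(17, 13)·C(12, 7) = 1884960. Since P₁ is strictly southwest of P₂, a monotone path through both must visit P₁ then P₂; paths through both = C(14, 12)·C(3, 1)·C(12, 7) = 216216. Avoid both = 10015005 − 585585 − 1884960 + 216216 = 7760676.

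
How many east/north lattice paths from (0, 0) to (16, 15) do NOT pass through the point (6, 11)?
Number of paths = 288151819

Total paths from (0, 0) to (16, 15): C(31, 16) = 300540195. Paths through (6, 11): (paths (0, 0) → (6, 11)) × (paths (6, 11) → (16, 15)) = C(17, 6) · C(14, 10) = 12376 · 1001 = 12388376. Avoidance count = 300540195 − 12388376 = 288151819.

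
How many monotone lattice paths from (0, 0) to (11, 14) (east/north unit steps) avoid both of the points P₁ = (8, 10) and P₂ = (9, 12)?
Number of paths = 1949934

Inclusion–exclusion. Total paths: C(25, 11) = 4457400. Through P₁: C(18, 8)·C(7, 3) = 1531530. Through P₂: C(21, 9)·C(4, 2) = 1763580. Since P₁ is strictly southwest of P₂, a monotone path through both must visit P₁ then P₂; paths through both = C(18, 8)·C(3, 1)·C(4, 2) = 787644. Avoid both = 4457400 − 1531530 − 1763580 + 787644 = 1949934.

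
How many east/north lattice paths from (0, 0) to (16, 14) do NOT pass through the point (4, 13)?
Number of paths = 145391735

Total paths from (0, 0) to (16, 14): C(30, 16) = 145422675. Paths through (4, 13): (paths (0, 0) → (4, 13)) × (paths (4, 13) → (16, 14)) = C(17, 4) · C(13, 12) = 2380 · 13 = 30940. Avoidance count = 145422675 − 30940 = 145391735.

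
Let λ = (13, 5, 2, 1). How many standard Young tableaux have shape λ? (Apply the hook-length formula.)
# SYT of shape (13, 5, 2, 1) = 6802380

Hook-length formula: f^λ = n! / Π hook(c), product over all cells c of the Young diagram. For λ = (13, 5, 2, 1), n = 21 boxes. Hook lengths by row (left-to-right, top-to-bottom): [16, 14, 12, 11, 10, 8, 7, 6, 5, 4, 3, 2, 1]; [7, 5, 3, 2, 1]; [3, 1]; [1]. Product of hooks = 7510745088000. So f^λ = 21! / 7510745088000 = 51090942171709440000 / 7510745088000 = 6802380.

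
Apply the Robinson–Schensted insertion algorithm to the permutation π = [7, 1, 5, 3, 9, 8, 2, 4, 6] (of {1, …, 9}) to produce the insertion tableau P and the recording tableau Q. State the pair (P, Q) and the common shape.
P = [1, 2, 4, 6] / [3, 8] / [5, 9] / [7];  Q = [1, 3, 5, 9] / [2, 6] / [4, 8] / [7];  common shape = (4, 2, 2, 1)

Row-insert the values π_1, π_2, … into P one at a time, bumping the leftmost entry strictly greater than the inserted value down to the next row. The recording tableau Q records, in position (i, j), the step at which that cell was added to P.
  Insert 7 (step 1): P = [7];  Q = [1]
  Insert 1 (step 2): P = [1] / [7];  Q = [1] / [2]
  Insert 5 (step 3): P = [1, 5] / [7];  Q = [1, 3] / [2]
  Insert 3 (step 4): P = [1, 3] / [5] / [7];  Q = [1, 3] / [2] / [4]
  Insert 9 (step 5): P = [1, 3, 9] / [5] / [7];  Q = [1, 3, 5] / [2] / [4]
  Insert 8 (step 6): P = [1, 3, 8] / [5, 9] / [7];  Q = [1, 3, 5] / [2, 6] / [4]
  Insert 2 (step 7): P = [1, 2, 8] / [3, 9] / [5] / [7];  Q = [1, 3, 5] / [2, 6] / [4] / [7]
  Insert 4 (step 8): P = [1, 2, 4] / [3, 8] / [5, 9] / [7];  Q = [1, 3, 5] / [2, 6] / [4, 8] / [7]
  Insert 6 (step 9): P = [1, 2, 4, 6] / [3, 8] / [5, 9] / [7];  Q = [1, 3, 5, 9] / [2, 6] / [4, 8] / [7]
Final shape: (4, 2, 2, 1).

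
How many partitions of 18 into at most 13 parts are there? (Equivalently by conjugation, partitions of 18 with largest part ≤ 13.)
p(18, parts ≤ 13) = 373

Use the recurrence p(n, m) = p(n, m−1) + p(n−m, m): either the largest part is < m (count p(n, m−1)) or the largest part is exactly m (remove one copy of m, count p(n−m, m)). With p(0, ·) = 1 this gives p(18, parts ≤ 13) = 373. (By conjugating Young diagrams, this also counts partitions of 18 into at most 13 parts.)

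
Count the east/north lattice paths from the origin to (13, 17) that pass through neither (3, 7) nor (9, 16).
Number of paths = 90377255

Inclusion–exclusion. Total paths: C(30, 13) = 119759850. Through P₁: C(10, 3)·C(20, 10) = 22170720. Through P₂: C(25, 9)·C(5, 4) = 10214875. Since P₁ is strictly southwest of P₂, a monotone path through both must visit P₁ then P₂; paths through both = C(10, 3)·C(15, 6)·C(5, 4) = 3003000. Avoid both = 119759850 − 22170720 − 10214875 + 3003000 = 90377255.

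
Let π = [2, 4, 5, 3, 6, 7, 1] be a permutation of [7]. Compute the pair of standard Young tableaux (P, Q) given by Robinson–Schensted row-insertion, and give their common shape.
P = [1, 3, 5, 6, 7] / [2] / [4];  Q = [1, 2, 3, 5, 6] / [4] / [7];  common shape = (5, 1, 1)

Row-insert the values π_1, π_2, … into P one at a time, bumping the leftmost entry strictly greater than the inserted value down to the next row. The recording tableau Q records, in position (i, j), the step at which that cell was added to P.
  Insert 2 (step 1): P = [2];  Q = [1]
  Insert 4 (step 2): P = [2, 4];  Q = [1, 2]
  Insert 5 (step 3): P = [2, 4, 5];  Q = [1, 2, 3]
  Insert 3 (step 4): P = [2, 3, 5] / [4];  Q = [1, 2, 3] / [4]
  Insert 6 (step 5): P = [2, 3, 5, 6] / [4];  Q = [1, 2, 3, 5] / [4]
  Insert 7 (step 6): P = [2, 3, 5, 6, 7] / [4];  Q = [1, 2, 3, 5, 6] / [4]
  Insert 1 (step 7): P = [1, 3, 5, 6, 7] / [2] / [4];  Q = [1, 2, 3, 5, 6] / [4] / [7]
Final shape: (5, 1, 1).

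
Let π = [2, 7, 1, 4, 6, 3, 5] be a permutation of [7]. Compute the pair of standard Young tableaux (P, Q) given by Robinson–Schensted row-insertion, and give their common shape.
P = [1, 3, 5] / [2, 4, 6] / [7];  Q = [1, 2, 5] / [3, 4, 7] / [6];  common shape = (3, 3, 1)

Row-insert the values π_1, π_2, … into P one at a time, bumping the leftmost entry strictly greater than the inserted value down to the next row. The recording tableau Q records, in position (i, j), the step at which that cell was added to P.
  Insert 2 (step 1): P = [2];  Q = [1]
  Insert 7 (step 2): P = [2, 7];  Q = [1, 2]
  Insert 1 (step 3): P = [1, 7] / [2];  Q = [1, 2] / [3]
  Insert 4 (step 4): P = [1, 4] / [2, 7];  Q = [1, 2] / [3, 4]
  Insert 6 (step 5): P = [1, 4, 6] / [2, 7];  Q = [1, 2, 5] / [3, 4]
  Insert 3 (step 6): P = [1, 3, 6] / [2, 4] / [7];  Q = [1, 2, 5] / [3, 4] / [6]
  Insert 5 (step 7): P = [1, 3, 5] / [2, 4, 6] / [7];  Q = [1, 2, 5] / [3, 4, 7] / [6]
Final shape: (3, 3, 1).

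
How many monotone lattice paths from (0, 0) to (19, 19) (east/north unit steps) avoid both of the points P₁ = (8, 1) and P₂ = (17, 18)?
Number of paths = 21505548090

Inclusion–exclusion. Total paths: C(38, 19) = 35345263800. Through P₁: C(9, 8)·C(29, 11) = 311375610. Through P₂: C(35, 17)·C(3, 2) = 13612702950. Since P₁ is strictly southwest of P₂, a monotone path through both must visit P₁ then P₂; paths through both = C(9, 8)·C(26, 9)·C(3, 2) = 84362850. Avoid both = 35345263800 − 311375610 − 13612702950 + 84362850 = 21505548090.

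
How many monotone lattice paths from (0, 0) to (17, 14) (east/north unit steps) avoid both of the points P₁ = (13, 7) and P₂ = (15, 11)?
Number of paths = 173967325

Inclusion–exclusion. Total paths: C(31, 17) = 265182525. Through P₁: C(20, 13)·C(11, 4) = 25581600. Through P₂: C(26, 15)·C(5, 2) = 77261600. Since P₁ is strictly southwest of P₂, a monotone path through both must visit P₁ then P₂; paths through both = C(20, 13)·C(6, 2)·C(5, 2) = 11628000. Avoid both = 265182525 − 25581600 − 77261600 + 11628000 = 173967325.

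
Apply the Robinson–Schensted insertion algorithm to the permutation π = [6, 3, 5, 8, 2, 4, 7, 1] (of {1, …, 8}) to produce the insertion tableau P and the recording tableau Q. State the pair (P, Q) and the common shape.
P = [1, 4, 7] / [2, 5, 8] / [3] / [6];  Q = [1, 3, 4] / [2, 6, 7] / [5] / [8];  common shape = (3, 3, 1, 1)

Row-insert the values π_1, π_2, … into P one at a time, bumping the leftmost entry strictly greater than the inserted value down to the next row. The recording tableau Q records, in position (i, j), the step at which that cell was added to P.
  Insert 6 (step 1): P = [6];  Q = [1]
  Insert 3 (step 2): P = [3] / [6];  Q = [1] / [2]
  Insert 5 (step 3): P = [3, 5] / [6];  Q = [1, 3] / [2]
  Insert 8 (step 4): P = [3, 5, 8] / [6];  Q = [1, 3, 4] / [2]
  Insert 2 (step 5): P = [2, 5, 8] / [3] / [6];  Q = [1, 3, 4] / [2] / [5]
  Insert 4 (step 6): P = [2, 4, 8] / [3, 5] / [6];  Q = [1, 3, 4] / [2, 6] / [5]
  Insert 7 (step 7): P = [2, 4, 7] / [3, 5, 8] / [6];  Q = [1, 3, 4] / [2, 6, 7] / [5]
  Insert 1 (step 8): P = [1, 4, 7] / [2, 5, 8] / [3] / [6];  Q = [1, 3, 4] / [2, 6, 7] / [5] / [8]
Final shape: (3, 3, 1, 1).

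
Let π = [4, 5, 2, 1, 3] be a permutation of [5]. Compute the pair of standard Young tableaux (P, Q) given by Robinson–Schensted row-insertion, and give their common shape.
P = [1, 3] / [2, 5] / [4];  Q = [1, 2] / [3, 5] / [4];  common shape = (2, 2, 1)

Row-insert the values π_1, π_2, … into P one at a time, bumping the leftmost entry strictly greater than the inserted value down to the next row. The recording tableau Q records, in position (i, j), the step at which that cell was added to P.
  Insert 4 (step 1): P = [4];  Q = [1]
  Insert 5 (step 2): P = [4, 5];  Q = [1, 2]
  Insert 2 (step 3): P = [2, 5] / [4];  Q = [1, 2] / [3]
  Insert 1 (step 4): P = [1, 5] / [2] / [4];  Q = [1, 2] / [3] / [4]
  Insert 3 (step 5): P = [1, 3] / [2, 5] / [4];  Q = [1, 2] / [3, 5] / [4]
Final shape: (2, 2, 1).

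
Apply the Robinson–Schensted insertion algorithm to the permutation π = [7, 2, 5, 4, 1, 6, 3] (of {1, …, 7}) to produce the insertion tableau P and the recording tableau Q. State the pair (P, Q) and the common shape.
P = [1, 3, 6] / [2, 4] / [5] / [7];  Q = [1, 3, 6] / [2, 7] / [4] / [5];  common shape = (3, 2, 1, 1)

Row-insert the values π_1, π_2, … into P one at a time, bumping the leftmost entry strictly greater than the inserted value down to the next row. The recording tableau Q records, in position (i, j), the step at which that cell was added to P.
  Insert 7 (step 1): P = [7];  Q = [1]
  Insert 2 (step 2): P = [2] / [7];  Q = [1] / [2]
  Insert 5 (step 3): P = [2, 5] / [7];  Q = [1, 3] / [2]
  Insert 4 (step 4): P = [2, 4] / [5] / [7];  Q = [1, 3] / [2] / [4]
  Insert 1 (step 5): P = [1, 4] / [2] / [5] / [7];  Q = [1, 3] / [2] / [4] / [5]
  Insert 6 (step 6): P = [1, 4, 6] / [2] / [5] / [7];  Q = [1, 3, 6] / [2] / [4] / [5]
  Insert 3 (step 7): P = [1, 3, 6] / [2, 4] / [5] / [7];  Q = [1, 3, 6] / [2, 7] / [4] / [5]
Final shape: (3, 2, 1, 1).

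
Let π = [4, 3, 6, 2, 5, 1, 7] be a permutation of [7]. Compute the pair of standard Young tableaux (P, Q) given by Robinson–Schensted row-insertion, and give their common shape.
P = [1, 5, 7] / [2, 6] / [3] / [4];  Q = [1, 3, 7] / [2, 5] / [4] / [6];  common shape = (3, 2, 1, 1)

Row-insert the values π_1, π_2, … into P one at a time, bumping the leftmost entry strictly greater than the inserted value down to the next row. The recording tableau Q records, in position (i, j), the step at which that cell was added to P.
  Insert 4 (step 1): P = [4];  Q = [1]
  Insert 3 (step 2): P = [3] / [4];  Q = [1] / [2]
  Insert 6 (step 3): P = [3, 6] / [4];  Q = [1, 3] / [2]
  Insert 2 (step 4): P = [2, 6] / [3] / [4];  Q = [1, 3] / [2] / [4]
  Insert 5 (step 5): P = [2, 5] / [3, 6] / [4];  Q = [1, 3] / [2, 5] / [4]
  Insert 1 (step 6): P = [1, 5] / [2, 6] / [3] / [4];  Q = [1, 3] / [2, 5] / [4] / [6]
  Insert 7 (step 7): P = [1, 5, 7] / [2, 6] / [3] / [4];  Q = [1, 3, 7] / [2, 5] / [4] / [6]
Final shape: (3, 2, 1, 1).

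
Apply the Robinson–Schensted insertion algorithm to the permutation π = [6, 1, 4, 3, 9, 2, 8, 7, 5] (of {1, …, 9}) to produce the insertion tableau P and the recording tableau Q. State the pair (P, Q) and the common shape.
P = [1, 2, 5] / [3, 7] / [4, 8] / [6, 9];  Q = [1, 3, 5] / [2, 7] / [4, 8] / [6, 9];  common shape = (3, 2, 2, 2)

Row-insert the values π_1, π_2, … into P one at a time, bumping the leftmost entry strictly greater than the inserted value down to the next row. The recording tableau Q records, in position (i, j), the step at which that cell was added to P.
  Insert 6 (step 1): P = [6];  Q = [1]
  Insert 1 (step 2): P = [1] / [6];  Q = [1] / [2]
  Insert 4 (step 3): P = [1, 4] / [6];  Q = [1, 3] / [2]
  Insert 3 (step 4): P = [1, 3] / [4] / [6];  Q = [1, 3] / [2] / [4]
  Insert 9 (step 5): P = [1, 3, 9] / [4] / [6];  Q = [1, 3, 5] / [2] / [4]
  Insert 2 (step 6): P = [1, 2, 9] / [3] / [4] / [6];  Q = [1, 3, 5] / [2] / [4] / [6]
  Insert 8 (step 7): P = [1, 2, 8] / [3, 9] / [4] / [6];  Q = [1, 3, 5] / [2, 7] / [4] / [6]
  Insert 7 (step 8): P = [1, 2, 7] / [3, 8] / [4, 9] / [6];  Q = [1, 3, 5] / [2, 7] / [4, 8] / [6]
  Insert 5 (step 9): P = [1, 2, 5] / [3, 7] / [4, 8] / [6, 9];  Q = [1, 3, 5] / [2, 7] / [4, 8] / [6, 9]
Final shape: (3, 2, 2, 2).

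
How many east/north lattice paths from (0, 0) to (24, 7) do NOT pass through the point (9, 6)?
Number of paths = 2549495

Total paths from (0, 0) to (24, 7): C(31, 24) = 2629575. Paths through (9, 6): (paths (0, 0) → (9, 6)) × (paths (9, 6) → (24, 7)) = C(15, 9) · C(16, 15) = 5005 · 16 = 80080. Avoidance count = 2629575 − 80080 = 2549495.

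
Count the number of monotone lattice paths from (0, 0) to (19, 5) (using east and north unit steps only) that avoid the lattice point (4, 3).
Number of paths = 37744

Total paths from (0, 0) to (19, 5): C(24, 19) = 42504. Paths through (4, 3): (paths (0, 0) → (4, 3)) × (paths (4, 3) → (19, 5)) = C(7, 4) · C(17, 15) = 35 · 136 = 4760. Avoidance count = 42504 − 4760 = 37744.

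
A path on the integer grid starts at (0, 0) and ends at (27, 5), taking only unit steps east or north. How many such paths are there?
Number of paths = 201376

A monotone lattice path from (0, 0) to (27, 5) consists of 27 east steps and 5 north steps in some order, so it is determined by which 27 of the 32 steps are east. The count is C(32, 27) = 201376.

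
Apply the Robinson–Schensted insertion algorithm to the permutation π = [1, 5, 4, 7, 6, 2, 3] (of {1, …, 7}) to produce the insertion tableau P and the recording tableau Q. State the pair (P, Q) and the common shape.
P = [1, 2, 3] / [4, 6] / [5, 7];  Q = [1, 2, 4] / [3, 5] / [6, 7];  common shape = (3, 2, 2)

Row-insert the values π_1, π_2, … into P one at a time, bumping the leftmost entry strictly greater than the inserted value down to the next row. The recording tableau Q records, in position (i, j), the step at which that cell was added to P.
  Insert 1 (step 1): P = [1];  Q = [1]
  Insert 5 (step 2): P = [1, 5];  Q = [1, 2]
  Insert 4 (step 3): P = [1, 4] / [5];  Q = [1, 2] / [3]
  Insert 7 (step 4): P = [1, 4, 7] / [5];  Q = [1, 2, 4] / [3]
  Insert 6 (step 5): P = [1, 4, 6] / [5, 7];  Q = [1, 2, 4] / [3, 5]
  Insert 2 (step 6): P = [1, 2, 6] / [4, 7] / [5];  Q = [1, 2, 4] / [3, 5] / [6]
  Insert 3 (step 7): P = [1, 2, 3] / [4, 6] / [5, 7];  Q = [1, 2, 4] / [3, 5] / [6, 7]
Final shape: (3, 2, 2).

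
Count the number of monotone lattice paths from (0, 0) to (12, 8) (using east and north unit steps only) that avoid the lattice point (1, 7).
Number of paths = 125874

Total paths from (0, 0) to (12, 8): C(20, 12) = 125970. Paths through (1, 7): (paths (0, 0) → (1, 7)) × (paths (1, 7) → (12, 8)) = C(8, 1) · C(12, 11) = 8 · 12 = 96. Avoidance count = 125970 − 96 = 125874.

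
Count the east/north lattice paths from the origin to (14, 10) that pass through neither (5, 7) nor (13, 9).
Number of paths = 863456

Inclusion–exclusion. Total paths: C(24, 14) = 1961256. Through P₁: C(12, 5)·C(12, 9) = 174240. Through P₂: C(22, 13)·C(2, 1) = 994840. Since P₁ is strictly southwest of P₂, a monotone path through both must visit P₁ then P₂; paths through both = C(12, 5)·C(10, 8)·C(2, 1) = 71280. Avoid both = 1961256 − 174240 − 994840 + 71280 = 863456.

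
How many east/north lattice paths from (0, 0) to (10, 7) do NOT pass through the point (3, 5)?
Number of paths = 17432

Total paths from (0, 0) to (10, 7): C(17, 10) = 19448. Paths through (3, 5): (paths (0, 0) → (3, 5)) × (paths (3, 5) → (10, 7)) = C(8, 3) · C(9, 7) = 56 · 36 = 2016. Avoidance count = 19448 − 2016 = 17432.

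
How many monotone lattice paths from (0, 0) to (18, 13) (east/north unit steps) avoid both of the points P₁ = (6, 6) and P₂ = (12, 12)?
Number of paths = 146741903

Inclusion–exclusion. Total paths: C(31, 18) = 206253075. Through P₁: C(12, 6)·C(19, 12) = 46558512. Through P₂: C(24, 12)·C(7, 6) = 18929092. Since P₁ is strictly southwest of P₂, a monotone path through both must visit P₁ then P₂; paths through both = C(12, 6)·C(12, 6)·C(7, 6) = 5976432. Avoid both = 206253075 − 46558512 − 18929092 + 5976432 = 146741903.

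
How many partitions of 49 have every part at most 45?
p(49, parts ≤ 45) = 173518

Use the recurrence p(n, m) = p(n, m−1) + p(n−m, m): either the largest part is < m (count p(n, m−1)) or the largest part is exactly m (remove one copy of m, count p(n−m, m)). With p(0, ·) = 1 this gives p(49, parts ≤ 45) = 173518. (By conjugating Young diagrams, this also counts partitions of 49 into at most 45 parts.)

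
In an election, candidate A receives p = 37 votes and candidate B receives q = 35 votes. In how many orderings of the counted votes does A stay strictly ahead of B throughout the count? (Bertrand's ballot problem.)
Strict-lead orderings = 11959798385860453492

Total orderings of the 72 votes with 37 for A: C(72, 37) = 430552741890976325712. By the Bertrand ballot formula (Cycle Lemma / reflection principle), the number of orderings in which A is strictly ahead of B throughout is (p − q)/(p + q) · C(p + q, p) = (37 − 35)/(37 + 35) · 430552741890976325712 = 11959798385860453492.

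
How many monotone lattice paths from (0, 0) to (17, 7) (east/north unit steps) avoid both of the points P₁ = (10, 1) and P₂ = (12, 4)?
Number of paths = 231468

Inclusion–exclusion. Total paths: C(24, 17) = 346104. Through P₁: C(11, 10)·C(13, 7) = 18876. Through P₂: C(16, 12)·C(8, 5) = 101920. Since P₁ is strictly southwest of P₂, a monotone path through both must visit P₁ then P₂; paths through both = C(11, 10)·C(5, 2)·C(8, 5) = 6160. Avoid both = 346104 − 18876 − 101920 + 6160 = 231468.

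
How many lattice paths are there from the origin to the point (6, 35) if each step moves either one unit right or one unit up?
Number of paths = 4496388

A monotone lattice path from (0, 0) to (6, 35) consists of 6 east steps and 35 north steps in some order, so it is determined by which 6 of the 41 steps are east. The count is C(41, 6) = 4496388.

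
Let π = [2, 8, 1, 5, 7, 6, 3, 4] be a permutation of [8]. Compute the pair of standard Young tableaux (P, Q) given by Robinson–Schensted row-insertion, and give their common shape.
P = [1, 3, 4] / [2, 5, 6] / [7] / [8];  Q = [1, 2, 5] / [3, 4, 8] / [6] / [7];  common shape = (3, 3, 1, 1)

Row-insert the values π_1, π_2, … into P one at a time, bumping the leftmost entry strictly greater than the inserted value down to the next row. The recording tableau Q records, in position (i, j), the step at which that cell was added to P.
  Insert 2 (step 1): P = [2];  Q = [1]
  Insert 8 (step 2): P = [2, 8];  Q = [1, 2]
  Insert 1 (step 3): P = [1, 8] / [2];  Q = [1, 2] / [3]
  Insert 5 (step 4): P = [1, 5] / [2, 8];  Q = [1, 2] / [3, 4]
  Insert 7 (step 5): P = [1, 5, 7] / [2, 8];  Q = [1, 2, 5] / [3, 4]
  Insert 6 (step 6): P = [1, 5, 6] / [2, 7] / [8];  Q = [1, 2, 5] / [3, 4] / [6]
  Insert 3 (step 7): P = [1, 3, 6] / [2, 5] / [7] / [8];  Q = [1, 2, 5] / [3, 4] / [6] / [7]
  Insert 4 (step 8): P = [1, 3, 4] / [2, 5, 6] / [7] / [8];  Q = [1, 2, 5] / [3, 4, 8] / [6] / [7]
Final shape: (3, 3, 1, 1).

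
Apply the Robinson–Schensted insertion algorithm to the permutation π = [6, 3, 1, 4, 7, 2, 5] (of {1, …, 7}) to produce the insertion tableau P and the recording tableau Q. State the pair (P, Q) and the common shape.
P = [1, 2, 5] / [3, 4, 7] / [6];  Q = [1, 4, 5] / [2, 6, 7] / [3];  common shape = (3, 3, 1)

Row-insert the values π_1, π_2, … into P one at a time, bumping the leftmost entry strictly greater than the inserted value down to the next row. The recording tableau Q records, in position (i, j), the step at which that cell was added to P.
  Insert 6 (step 1): P = [6];  Q = [1]
  Insert 3 (step 2): P = [3] / [6];  Q = [1] / [2]
  Insert 1 (step 3): P = [1] / [3] / [6];  Q = [1] / [2] / [3]
  Insert 4 (step 4): P = [1, 4] / [3] / [6];  Q = [1, 4] / [2] / [3]
  Insert 7 (step 5): P = [1, 4, 7] / [3] / [6];  Q = [1, 4, 5] / [2] / [3]
  Insert 2 (step 6): P = [1, 2, 7] / [3, 4] / [6];  Q = [1, 4, 5] / [2, 6] / [3]
  Insert 5 (step 7): P = [1, 2, 5] / [3, 4, 7] / [6];  Q = [1, 4, 5] / [2, 6, 7] / [3]
Final shape: (3, 3, 1).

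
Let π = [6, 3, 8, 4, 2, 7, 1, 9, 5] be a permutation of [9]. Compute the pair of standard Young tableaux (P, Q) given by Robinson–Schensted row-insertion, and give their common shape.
P = [1, 4, 5, 9] / [2, 7] / [3, 8] / [6];  Q = [1, 3, 6, 8] / [2, 4] / [5, 9] / [7];  common shape = (4, 2, 2, 1)

Row-insert the values π_1, π_2, … into P one at a time, bumping the leftmost entry strictly greater than the inserted value down to the next row. The recording tableau Q records, in position (i, j), the step at which that cell was added to P.
  Insert 6 (step 1): P = [6];  Q = [1]
  Insert 3 (step 2): P = [3] / [6];  Q = [1] / [2]
  Insert 8 (step 3): P = [3, 8] / [6];  Q = [1, 3] / [2]
  Insert 4 (step 4): P = [3, 4] / [6, 8];  Q = [1, 3] / [2, 4]
  Insert 2 (step 5): P = [2, 4] / [3, 8] / [6];  Q = [1, 3] / [2, 4] / [5]
  Insert 7 (step 6): P = [2, 4, 7] / [3, 8] / [6];  Q = [1, 3, 6] / [2, 4] / [5]
  Insert 1 (step 7): P = [1, 4, 7] / [2, 8] / [3] / [6];  Q = [1, 3, 6] / [2, 4] / [5] / [7]
  Insert 9 (step 8): P = [1, 4, 7, 9] / [2, 8] / [3] / [6];  Q = [1, 3, 6, 8] / [2, 4] / [5] / [7]
  Insert 5 (step 9): P = [1, 4, 5, 9] / [2, 7] / [3, 8] / [6];  Q = [1, 3, 6, 8] / [2, 4] / [5, 9] / [7]
Final shape: (4, 2, 2, 1).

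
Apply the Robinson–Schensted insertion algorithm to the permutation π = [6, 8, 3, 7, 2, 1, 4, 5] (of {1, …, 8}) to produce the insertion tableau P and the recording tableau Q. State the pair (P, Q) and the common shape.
P = [1, 4, 5] / [2, 7] / [3, 8] / [6];  Q = [1, 2, 8] / [3, 4] / [5, 7] / [6];  common shape = (3, 2, 2, 1)

Row-insert the values π_1, π_2, … into P one at a time, bumping the leftmost entry strictly greater than the inserted value down to the next row. The recording tableau Q records, in position (i, j), the step at which that cell was added to P.
  Insert 6 (step 1): P = [6];  Q = [1]
  Insert 8 (step 2): P = [6, 8];  Q = [1, 2]
  Insert 3 (step 3): P = [3, 8] / [6];  Q = [1, 2] / [3]
  Insert 7 (step 4): P = [3, 7] / [6, 8];  Q = [1, 2] / [3, 4]
  Insert 2 (step 5): P = [2, 7] / [3, 8] / [6];  Q = [1, 2] / [3, 4] / [5]
  Insert 1 (step 6): P = [1, 7] / [2, 8] / [3] / [6];  Q = [1, 2] / [3, 4] / [5] / [6]
  Insert 4 (step 7): P = [1, 4] / [2, 7] / [3, 8] / [6];  Q = [1, 2] / [3, 4] / [5, 7] / [6]
  Insert 5 (step 8): P = [1, 4, 5] / [2, 7] / [3, 8] / [6];  Q = [1, 2, 8] / [3, 4] / [5, 7] / [6]
Final shape: (3, 2, 2, 1).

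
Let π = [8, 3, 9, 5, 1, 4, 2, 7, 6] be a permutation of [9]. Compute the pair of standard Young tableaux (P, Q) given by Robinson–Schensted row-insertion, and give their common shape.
P = [1, 2, 6] / [3, 4, 7] / [5, 9] / [8];  Q = [1, 3, 8] / [2, 4, 9] / [5, 6] / [7];  common shape = (3, 3, 2, 1)

Row-insert the values π_1, π_2, … into P one at a time, bumping the leftmost entry strictly greater than the inserted value down to the next row. The recording tableau Q records, in position (i, j), the step at which that cell was added to P.
  Insert 8 (step 1): P = [8];  Q = [1]
  Insert 3 (step 2): P = [3] / [8];  Q = [1] / [2]
  Insert 9 (step 3): P = [3, 9] / [8];  Q = [1, 3] / [2]
  Insert 5 (step 4): P = [3, 5] / [8, 9];  Q = [1, 3] / [2, 4]
  Insert 1 (step 5): P = [1, 5] / [3, 9] / [8];  Q = [1, 3] / [2, 4] / [5]
  Insert 4 (step 6): P = [1, 4] / [3, 5] / [8, 9];  Q = [1, 3] / [2, 4] / [5, 6]
  Insert 2 (step 7): P = [1, 2] / [3, 4] / [5, 9] / [8];  Q = [1, 3] / [2, 4] / [5, 6] / [7]
  Insert 7 (step 8): P = [1, 2, 7] / [3, 4] / [5, 9] / [8];  Q = [1, 3, 8] / [2, 4] / [5, 6] / [7]
  Insert 6 (step 9): P = [1, 2, 6] / [3, 4, 7] / [5, 9] / [8];  Q = [1, 3, 8] / [2, 4, 9] / [5, 6] / [7]
Final shape: (3, 3, 2, 1).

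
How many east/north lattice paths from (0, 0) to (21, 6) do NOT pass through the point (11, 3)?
Number of paths = 191906

Total paths from (0, 0) to (21, 6): C(27, 21) = 296010. Paths through (11, 3): (paths (0, 0) → (11, 3)) × (paths (11, 3) → (21, 6)) = C(14, 11) · C(13, 10) = 364 · 286 = 104104. Avoidance count = 296010 − 104104 = 191906.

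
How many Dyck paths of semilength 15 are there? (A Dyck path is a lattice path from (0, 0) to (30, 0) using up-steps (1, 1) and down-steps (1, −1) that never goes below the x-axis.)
C_15 = 9694845

These Dyck paths are counted by the Catalan number C_n = (1/(n + 1)) · C(2n, n). For n = 15: C_15 = (1/16) · C(30, 15) = 155117520/16 = 9694845.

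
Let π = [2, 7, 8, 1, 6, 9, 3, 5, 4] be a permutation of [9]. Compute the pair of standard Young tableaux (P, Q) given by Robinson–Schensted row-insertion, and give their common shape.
P = [1, 3, 4, 9] / [2, 5, 8] / [6] / [7];  Q = [1, 2, 3, 6] / [4, 5, 8] / [7] / [9];  common shape = (4, 3, 1, 1)

Row-insert the values π_1, π_2, … into P one at a time, bumping the leftmost entry strictly greater than the inserted value down to the next row. The recording tableau Q records, in position (i, j), the step at which that cell was added to P.
  Insert 2 (step 1): P = [2];  Q = [1]
  Insert 7 (step 2): P = [2, 7];  Q = [1, 2]
  Insert 8 (step 3): P = [2, 7, 8];  Q = [1, 2, 3]
  Insert 1 (step 4): P = [1, 7, 8] / [2];  Q = [1, 2, 3] / [4]
  Insert 6 (step 5): P = [1, 6, 8] / [2, 7];  Q = [1, 2, 3] / [4, 5]
  Insert 9 (step 6): P = [1, 6, 8, 9] / [2, 7];  Q = [1, 2, 3, 6] / [4, 5]
  Insert 3 (step 7): P = [1, 3, 8, 9] / [2, 6] / [7];  Q = [1, 2, 3, 6] / [4, 5] / [7]
  Insert 5 (step 8): P = [1, 3, 5, 9] / [2, 6, 8] / [7];  Q = [1, 2, 3, 6] / [4, 5, 8] / [7]
  Insert 4 (step 9): P = [1, 3, 4, 9] / [2, 5, 8] / [6] / [7];  Q = [1, 2, 3, 6] / [4, 5, 8] / [7] / [9]
Final shape: (4, 3, 1, 1).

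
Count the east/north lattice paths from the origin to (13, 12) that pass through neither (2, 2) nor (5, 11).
Number of paths = 3056572

Inclusion–exclusion. Total paths: C(25, 13) = 5200300. Through P₁: C(4, 2)·C(21, 11) = 2116296. Through P₂: C(16, 5)·C(9, 8) = 39312. Since P₁ is strictly southwest of P₂, a monotone path through both must visit P₁ then P₂; paths through both = C(4, 2)·C(12, 3)·C(9, 8) = 11880. Avoid both = 5200300 − 2116296 − 39312 + 11880 = 3056572.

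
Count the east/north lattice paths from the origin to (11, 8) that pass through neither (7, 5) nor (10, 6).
Number of paths = 33342

Inclusion–exclusion. Total paths: C(19, 11) = 75582. Through P₁: C(12, 7)·C(7, 4) = 27720. Through P₂: C(16, 10)·C(3, 1) = 24024. Since P₁ is strictly southwest of P₂, a monotone path through both must visit P₁ then P₂; paths through both = C(12, 7)·C(4, 3)·C(3, 1) = 9504. Avoid both = 75582 − 27720 − 24024 + 9504 = 33342.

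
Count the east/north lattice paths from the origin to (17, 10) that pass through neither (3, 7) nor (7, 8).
Number of paths = 7969575

Inclusion–exclusion. Total paths: C(27, 17) = 8436285. Through P₁: C(10, 3)·C(17, 14) = 81600. Through P₂: C(15, 7)·C(12, 10) = 424710. Since P₁ is strictly southwest of P₂, a monotone path through both must visit P₁ then P₂; paths through both = C(10, 3)·C(5, 4)·C(12, 10) = 39600. Avoid both = 8436285 − 81600 − 424710 + 39600 = 7969575.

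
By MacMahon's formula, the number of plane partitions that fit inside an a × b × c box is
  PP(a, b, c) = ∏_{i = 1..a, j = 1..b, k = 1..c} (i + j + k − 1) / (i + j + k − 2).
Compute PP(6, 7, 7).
PP(6, 7, 7) = 872299918503728

Evaluate the triple product over i = 1..6, j = 1..7, k = 1..7. The factors are (2/1) · (3/2) · (4/3) · (5/4) · (6/5) · (7/6) · (8/7) · (3/2) · … (294 factors total). The numerators and denominators telescope so the product is an integer; carrying out the multiplication exactly gives PP(6, 7, 7) = 872299918503728.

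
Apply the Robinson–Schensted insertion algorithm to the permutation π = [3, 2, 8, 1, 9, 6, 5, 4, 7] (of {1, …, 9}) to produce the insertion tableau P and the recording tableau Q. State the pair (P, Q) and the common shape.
P = [1, 4, 7] / [2, 5, 9] / [3, 6] / [8];  Q = [1, 3, 5] / [2, 6, 9] / [4, 7] / [8];  common shape = (3, 3, 2, 1)

Row-insert the values π_1, π_2, … into P one at a time, bumping the leftmost entry strictly greater than the inserted value down to the next row. The recording tableau Q records, in position (i, j), the step at which that cell was added to P.
  Insert 3 (step 1): P = [3];  Q = [1]
  Insert 2 (step 2): P = [2] / [3];  Q = [1] / [2]
  Insert 8 (step 3): P = [2, 8] / [3];  Q = [1, 3] / [2]
  Insert 1 (step 4): P = [1, 8] / [2] / [3];  Q = [1, 3] / [2] / [4]
  Insert 9 (step 5): P = [1, 8, 9] / [2] / [3];  Q = [1, 3, 5] / [2] / [4]
  Insert 6 (step 6): P = [1, 6, 9] / [2, 8] / [3];  Q = [1, 3, 5] / [2, 6] / [4]
  Insert 5 (step 7): P = [1, 5, 9] / [2, 6] / [3, 8];  Q = [1, 3, 5] / [2, 6] / [4, 7]
  Insert 4 (step 8): P = [1, 4, 9] / [2, 5] / [3, 6] / [8];  Q = [1, 3, 5] / [2, 6] / [4, 7] / [8]
  Insert 7 (step 9): P = [1, 4, 7] / [2, 5, 9] / [3, 6] / [8];  Q = [1, 3, 5] / [2, 6, 9] / [4, 7] / [8]
Final shape: (3, 3, 2, 1).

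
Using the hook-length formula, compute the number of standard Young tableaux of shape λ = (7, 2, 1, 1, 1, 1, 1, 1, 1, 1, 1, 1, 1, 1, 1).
# SYT of shape (7, 2, 1, 1, 1, 1, 1, 1, 1, 1, 1, 1, 1, 1, 1) = 682176

Hook-length formula: f^λ = n! / Π hook(c), product over all cells c of the Young diagram. For λ = (7, 2, 1, 1, 1, 1, 1, 1, 1, 1, 1, 1, 1, 1, 1), n = 22 boxes. Hook lengths by row (left-to-right, top-to-bottom): [21, 7, 5, 4, 3, 2, 1]; [15, 1]; [13]; [12]; [11]; [10]; [9]; [8]; [7]; [6]; [5]; [4]; [3]; [2]; [1]. Product of hooks = 1647669703680000. So f^λ = 22! / 1647669703680000 = 1124000727777607680000 / 1647669703680000 = 682176.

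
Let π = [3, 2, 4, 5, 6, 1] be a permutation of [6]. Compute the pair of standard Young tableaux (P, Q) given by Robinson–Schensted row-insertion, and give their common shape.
P = [1, 4, 5, 6] / [2] / [3];  Q = [1, 3, 4, 5] / [2] / [6];  common shape = (4, 1, 1)

Row-insert the values π_1, π_2, … into P one at a time, bumping the leftmost entry strictly greater than the inserted value down to the next row. The recording tableau Q records, in position (i, j), the step at which that cell was added to P.
  Insert 3 (step 1): P = [3];  Q = [1]
  Insert 2 (step 2): P = [2] / [3];  Q = [1] / [2]
  Insert 4 (step 3): P = [2, 4] / [3];  Q = [1, 3] / [2]
  Insert 5 (step 4): P = [2, 4, 5] / [3];  Q = [1, 3, 4] / [2]
  Insert 6 (step 5): P = [2, 4, 5, 6] / [3];  Q = [1, 3, 4, 5] / [2]
  Insert 1 (step 6): P = [1, 4, 5, 6] / [2] / [3];  Q = [1, 3, 4, 5] / [2] / [6]
Final shape: (4, 1, 1).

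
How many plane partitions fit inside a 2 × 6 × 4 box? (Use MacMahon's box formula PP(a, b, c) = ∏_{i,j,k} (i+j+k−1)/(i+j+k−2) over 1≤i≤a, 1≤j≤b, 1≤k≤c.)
PP(2, 6, 4) = 13860

Evaluate the triple product over i = 1..2, j = 1..6, k = 1..4. The factors are (2/1) · (3/2) · (4/3) · (5/4) · (3/2) · (4/3) · (5/4) · (6/5) · … (48 factors total). The numerators and denominators telescope so the product is an integer; carrying out the multiplication exactly gives PP(2, 6, 4) = 13860.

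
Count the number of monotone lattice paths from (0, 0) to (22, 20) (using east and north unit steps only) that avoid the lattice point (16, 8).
Number of paths = 500138323776

Total paths from (0, 0) to (22, 20): C(42, 22) = 513791607420. Paths through (16, 8): (paths (0, 0) → (16, 8)) × (paths (16, 8) → (22, 20)) = C(24, 16) · C(18, 6) = 735471 · 18564 = 13653283644. Avoidance count = 513791607420 − 13653283644 = 500138323776.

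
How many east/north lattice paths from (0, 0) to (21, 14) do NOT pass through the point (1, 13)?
Number of paths = 2319959106

Total paths from (0, 0) to (21, 14): C(35, 21) = 2319959400. Paths through (1, 13): (paths (0, 0) → (1, 13)) × (paths (1, 13) → (21, 14)) = C(14, 1) · C(21, 20) = 14 · 21 = 294. Avoidance count = 2319959400 − 294 = 2319959106.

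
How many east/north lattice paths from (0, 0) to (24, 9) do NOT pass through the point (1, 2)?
Number of paths = 32459700

Total paths from (0, 0) to (24, 9): C(33, 24) = 38567100. Paths through (1, 2): (paths (0, 0) → (1, 2)) × (paths (1, 2) → (24, 9)) = C(3, 1) · C(30, 23) = 3 · 2035800 = 6107400. Avoidance count = 38567100 − 6107400 = 32459700.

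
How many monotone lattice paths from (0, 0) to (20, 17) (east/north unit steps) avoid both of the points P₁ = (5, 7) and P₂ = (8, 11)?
Number of paths = 12428000622

Inclusion–exclusion. Total paths: C(37, 20) = 15905368710. Through P₁: C(12, 5)·C(25, 15) = 2588857920. Through P₂: C(19, 8)·C(18, 12) = 1403104248. Since P₁ is strictly southwest of P₂, a monotone path through both must visit P₁ then P₂; paths through both = C(12, 5)·C(7, 3)·C(18, 12) = 514594080. Avoid both = 15905368710 − 2588857920 − 1403104248 + 514594080 = 12428000622.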